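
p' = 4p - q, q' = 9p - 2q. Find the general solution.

Coefficient matrix A = [[4, -1], [9, -2]].
Characteristic polynomial det(A - λI) = λ^2 - 2λ + 1 = 0.
Single eigenvalue λ = 1 with algebraic multiplicity 2.
Eigenvector v = (-1,-3); generalized eigenvector w with (A-λI)w=v is (0,1).
General solution: e^(t)[C_1·v + C_2·(t·v + w)].

p(t) = -C_1e^(t) - C_2te^(t), q(t) = -3C_1e^(t) - 3C_2te^(t) + C_2e^(t)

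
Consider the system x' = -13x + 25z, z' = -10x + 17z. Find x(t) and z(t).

Coefficient matrix A = [[-13, 25], [-10, 17]].
Characteristic polynomial det(A - λI) = λ^2 - 4λ + 29 = 0.
Eigenvalues λ = 2 ± 5i (complex conjugate pair).
For λ=2+5i: an eigenvector is (-1,-1) - i(-2,-1) = (-1 + 2i, -1 + i).
A real fundamental pair from Re and Im of e^((2+5i)t)v: X_1 = e^(2t)(cos(5t)·(-1,-1) + sin(5t)·(-2,-1)), X_2 = e^(2t)(sin(5t)·(-1,-1) - cos(5t)·(-2,-1)).
General solution: K_1X_1 + K_2X_2.

x(t) = -2K_1e^(2t)sin(5t) - K_1e^(2t)cos(5t) - K_2e^(2t)sin(5t) + 2K_2e^(2t)cos(5t), z(t) = -K_1e^(2t)sin(5t) - K_1e^(2t)cos(5t) - K_2e^(2t)sin(5t) + K_2e^(2t)cos(5t)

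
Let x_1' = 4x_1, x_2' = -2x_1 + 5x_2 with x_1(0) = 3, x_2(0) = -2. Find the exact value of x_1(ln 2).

A = [[4,0],[-2,5]]; eigenvalues λ = 5, 4.
Eigenvectors: (0,-1) for λ=5, (1,2) for λ=4.
From the initial condition, c_1 = 8, c_2 = 3.
x_1(ln 2) = (8)(2^5)(0) + (3)(2^4)(1) = 48.

48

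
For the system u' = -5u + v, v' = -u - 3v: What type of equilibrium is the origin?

A = [[-5,1],[-1,-3]]; det(A-λI) = λ^2 + 8λ + 16.
repeated λ = -4 with a single eigenvector.

stable improper node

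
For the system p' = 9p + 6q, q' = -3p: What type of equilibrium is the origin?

unstable node

A = [[9,6],[-3,0]]; det(A-λI) = λ^2 - 9λ + 18.
λ = 6, 3: both positive.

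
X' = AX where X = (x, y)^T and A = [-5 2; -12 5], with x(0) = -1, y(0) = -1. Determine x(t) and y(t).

x(t) = e^(t) - 2e^(-t), y(t) = 3e^(t) - 4e^(-t)

Coefficient matrix A = [[-5, 2], [-12, 5]].
Characteristic polynomial det(A - λI) = λ^2 - 1 = 0.
Eigenvalues λ = -1, 1.
For λ=-1: (A-λI) row 1 is [-4, 2], so an eigenvector is (1, 2).
For λ=1: (A-λI) row 1 is [-6, 2], so an eigenvector is (-1, -3).
General solution: C_1e^(-t)(1,2) + C_2e^(t)(-1,-3).
Applying x(0)=-1, y(0)=-1 gives C_1=-2, C_2=-1.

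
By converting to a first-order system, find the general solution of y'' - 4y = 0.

Let x_1 = y, x_2 = y'. Then x_1' = x_2 and x_2' = 4x_1.
A = [[0,1],[4,0]]; det(A-λI) = λ^2 - 4.
Eigenvalues λ = -2, 2 with eigenvectors (1,-2), (1,2).

y(t) = K_1e^(-2t) + K_2e^(2t)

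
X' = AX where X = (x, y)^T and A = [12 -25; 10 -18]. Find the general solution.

x(t) = c_1e^(-3t)sin(5t) + 2c_1e^(-3t)cos(5t) + 2c_2e^(-3t)sin(5t) - c_2e^(-3t)cos(5t), y(t) = c_1e^(-3t)sin(5t) + c_1e^(-3t)cos(5t) + c_2e^(-3t)sin(5t) - c_2e^(-3t)cos(5t)

Coefficient matrix A = [[12, -25], [10, -18]].
Characteristic polynomial det(A - λI) = λ^2 + 6λ + 34 = 0.
Eigenvalues λ = -3 ± 5i (complex conjugate pair).
For λ=-3+5i: an eigenvector is (2,1) - i(1,1) = (2 - i, 1 - i).
A real fundamental pair from Re and Im of e^((-3+5i)t)v: X_1 = e^(-3t)(cos(5t)·(2,1) + sin(5t)·(1,1)), X_2 = e^(-3t)(sin(5t)·(2,1) - cos(5t)·(1,1)).
General solution: c_1X_1 + c_2X_2.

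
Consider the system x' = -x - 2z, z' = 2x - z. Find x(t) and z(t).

x(t) = -K_1e^(-t)sin(2t) + K_2e^(-t)cos(2t), z(t) = K_1e^(-t)cos(2t) + K_2e^(-t)sin(2t)

Coefficient matrix A = [[-1, -2], [2, -1]].
Characteristic polynomial det(A - λI) = λ^2 + 2λ + 5 = 0.
Eigenvalues λ = -1 ± 2i (complex conjugate pair).
For λ=-1+2i: an eigenvector is (0,1) - i(-1,0) = (0 + i, 1).
A real fundamental pair from Re and Im of e^((-1+2i)t)v: X_1 = e^(-t)(cos(2t)·(0,1) + sin(2t)·(-1,0)), X_2 = e^(-t)(sin(2t)·(0,1) - cos(2t)·(-1,0)).
General solution: K_1X_1 + K_2X_2.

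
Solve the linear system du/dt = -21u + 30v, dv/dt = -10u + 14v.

Coefficient matrix A = [[-21, 30], [-10, 14]].
Characteristic polynomial det(A - λI) = λ^2 + 7λ + 6 = 0.
Eigenvalues λ = -6, -1.
For λ=-6: (A-λI) row 1 is [-15, 30], so an eigenvector is (2, 1).
For λ=-1: (A-λI) row 1 is [-20, 30], so an eigenvector is (-3, -2).
General solution: K_1e^(-6t)(2,1) + K_2e^(-t)(-3,-2).

u(t) = 2K_1e^(-6t) - 3K_2e^(-t), v(t) = K_1e^(-6t) - 2K_2e^(-t)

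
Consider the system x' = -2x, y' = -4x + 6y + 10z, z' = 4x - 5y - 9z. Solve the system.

x(t) = c_2e^(-2t), y(t) = 2c_1e^(t) - 2c_2e^(-2t) - c_3e^(-4t), z(t) = -c_1e^(t) + 2c_2e^(-2t) + c_3e^(-4t)

Coefficient matrix A = [[-2, 0, 0], [-4, 6, 10], [4, -5, -9]].
det(A - λI) = 0 gives eigenvalues λ = 1, -2, -4.
For λ=1: eigenvector (0,2,-1).
For λ=-2: eigenvector (1,-2,2).
For λ=-4: eigenvector (0,-1,1).
General solution: c_1e^(t)(0,2,-1) + c_2e^(-2t)(1,-2,2) + c_3e^(-4t)(0,-1,1).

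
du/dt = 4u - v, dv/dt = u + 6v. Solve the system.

Coefficient matrix A = [[4, -1], [1, 6]].
Characteristic polynomial det(A - λI) = λ^2 - 10λ + 25 = 0.
Single eigenvalue λ = 5 with algebraic multiplicity 2.
Eigenvector v = (1,-1); generalized eigenvector w with (A-λI)w=v is (1,-2).
General solution: e^(5t)[C_1·v + C_2·(t·v + w)].

u(t) = C_1e^(5t) + C_2te^(5t) + C_2e^(5t), v(t) = -C_1e^(5t) - C_2te^(5t) - 2C_2e^(5t)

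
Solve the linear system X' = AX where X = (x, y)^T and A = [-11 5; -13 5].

x(t) = -2C_1e^(-3t)sin(t) - C_1e^(-3t)cos(t) - C_2e^(-3t)sin(t) + 2C_2e^(-3t)cos(t), y(t) = -3C_1e^(-3t)sin(t) - 2C_1e^(-3t)cos(t) - 2C_2e^(-3t)sin(t) + 3C_2e^(-3t)cos(t)

Coefficient matrix A = [[-11, 5], [-13, 5]].
Characteristic polynomial det(A - λI) = λ^2 + 6λ + 10 = 0.
Eigenvalues λ = -3 ± i (complex conjugate pair).
For λ=-3+i: an eigenvector is (-1,-2) - i(-2,-3) = (-1 + 2i, -2 + 3i).
A real fundamental pair from Re and Im of e^((-3+i)t)v: X_1 = e^(-3t)(cos(t)·(-1,-2) + sin(t)·(-2,-3)), X_2 = e^(-3t)(sin(t)·(-1,-2) - cos(t)·(-2,-3)).
General solution: C_1X_1 + C_2X_2.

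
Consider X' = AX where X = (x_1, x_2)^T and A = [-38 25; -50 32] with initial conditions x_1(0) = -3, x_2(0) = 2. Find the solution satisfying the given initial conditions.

x_1(t) = 31e^(-3t)sin(5t) - 3e^(-3t)cos(5t), x_2(t) = 44e^(-3t)sin(5t) + 2e^(-3t)cos(5t)

Coefficient matrix A = [[-38, 25], [-50, 32]].
Characteristic polynomial det(A - λI) = λ^2 + 6λ + 34 = 0.
Eigenvalues λ = -3 ± 5i (complex conjugate pair).
For λ=-3+5i: an eigenvector is (-2,-3) - i(-1,-1) = (-2 + i, -3 + i).
A real fundamental pair from Re and Im of e^((-3+5i)t)v: X_1 = e^(-3t)(cos(5t)·(-2,-3) + sin(5t)·(-1,-1)), X_2 = e^(-3t)(sin(5t)·(-2,-3) - cos(5t)·(-1,-1)).
General solution: C_1X_1 + C_2X_2.
Applying x_1(0)=-3, x_2(0)=2 gives C_1=-5, C_2=-13.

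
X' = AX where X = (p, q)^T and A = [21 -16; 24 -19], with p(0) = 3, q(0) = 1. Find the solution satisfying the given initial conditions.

p(t) = 7e^(5t) - 4e^(-3t), q(t) = 7e^(5t) - 6e^(-3t)

Coefficient matrix A = [[21, -16], [24, -19]].
Characteristic polynomial det(A - λI) = λ^2 - 2λ - 15 = 0.
Eigenvalues λ = 5, -3.
For λ=5: (A-λI) row 1 is [16, -16], so an eigenvector is (-1, -1).
For λ=-3: (A-λI) row 1 is [24, -16], so an eigenvector is (2, 3).
General solution: C_1e^(5t)(-1,-1) + C_2e^(-3t)(2,3).
Applying p(0)=3, q(0)=1 gives C_1=-7, C_2=-2.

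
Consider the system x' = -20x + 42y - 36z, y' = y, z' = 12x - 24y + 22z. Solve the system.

Coefficient matrix A = [[-20, 42, -36], [0, 1, 0], [12, -24, 22]].
det(A - λI) = 0 gives eigenvalues λ = 1, 4, -2.
For λ=1: eigenvector (2,1,0).
For λ=4: eigenvector (-3,0,2).
For λ=-2: eigenvector (-2,0,1).
General solution: K_1e^(t)(2,1,0) + K_2e^(4t)(-3,0,2) + K_3e^(-2t)(-2,0,1).

x(t) = 2K_1e^(t) - 3K_2e^(4t) - 2K_3e^(-2t), y(t) = K_1e^(t), z(t) = 2K_2e^(4t) + K_3e^(-2t)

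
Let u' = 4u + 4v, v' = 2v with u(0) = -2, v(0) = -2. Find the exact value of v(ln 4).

-32

A = [[4,4],[0,2]]; eigenvalues λ = 2, 4.
Eigenvectors: (-2,1) for λ=2, (-1,0) for λ=4.
From the initial condition, c_1 = -2, c_2 = 6.
v(ln 4) = (-2)(4^2)(1) + (6)(4^4)(0) = -32.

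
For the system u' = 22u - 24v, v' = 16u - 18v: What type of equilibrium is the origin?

saddle

A = [[22,-24],[16,-18]]; det(A-λI) = λ^2 - 4λ - 12.
λ = -2, 6: opposite signs.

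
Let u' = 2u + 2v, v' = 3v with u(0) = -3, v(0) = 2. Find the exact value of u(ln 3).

A = [[2,2],[0,3]]; eigenvalues λ = 3, 2.
Eigenvectors: (-2,-1) for λ=3, (1,0) for λ=2.
From the initial condition, c_1 = -2, c_2 = -7.
u(ln 3) = (-2)(3^3)(-2) + (-7)(3^2)(1) = 45.

45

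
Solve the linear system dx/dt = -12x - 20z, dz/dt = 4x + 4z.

x(t) = -2K_1e^(-4t)sin(4t) + K_1e^(-4t)cos(4t) + K_2e^(-4t)sin(4t) + 2K_2e^(-4t)cos(4t), z(t) = K_1e^(-4t)sin(4t) - K_2e^(-4t)cos(4t)

Coefficient matrix A = [[-12, -20], [4, 4]].
Characteristic polynomial det(A - λI) = λ^2 + 8λ + 32 = 0.
Eigenvalues λ = -4 ± 4i (complex conjugate pair).
For λ=-4+4i: an eigenvector is (1,0) - i(-2,1) = (1 + 2i, 0 - i).
A real fundamental pair from Re and Im of e^((-4+4i)t)v: X_1 = e^(-4t)(cos(4t)·(1,0) + sin(4t)·(-2,1)), X_2 = e^(-4t)(sin(4t)·(1,0) - cos(4t)·(-2,1)).
General solution: K_1X_1 + K_2X_2.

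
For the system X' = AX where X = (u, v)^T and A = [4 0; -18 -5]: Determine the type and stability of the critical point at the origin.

saddle

A = [[4,0],[-18,-5]]; det(A-λI) = λ^2 + λ - 20.
λ = 4, -5: opposite signs.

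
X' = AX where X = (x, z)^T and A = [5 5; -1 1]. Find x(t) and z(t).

x(t) = 2C_1e^(3t)sin(t) + C_1e^(3t)cos(t) + C_2e^(3t)sin(t) - 2C_2e^(3t)cos(t), z(t) = -C_1e^(3t)sin(t) + C_2e^(3t)cos(t)

Coefficient matrix A = [[5, 5], [-1, 1]].
Characteristic polynomial det(A - λI) = λ^2 - 6λ + 10 = 0.
Eigenvalues λ = 3 ± i (complex conjugate pair).
For λ=3+i: an eigenvector is (1,0) - i(2,-1) = (1 - 2i, 0 + i).
A real fundamental pair from Re and Im of e^((3+i)t)v: X_1 = e^(3t)(cos(t)·(1,0) + sin(t)·(2,-1)), X_2 = e^(3t)(sin(t)·(1,0) - cos(t)·(2,-1)).
General solution: C_1X_1 + C_2X_2.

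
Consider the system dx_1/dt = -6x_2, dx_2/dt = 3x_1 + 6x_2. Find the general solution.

x_1(t) = -c_1e^(3t)sin(3t) + c_1e^(3t)cos(3t) + c_2e^(3t)sin(3t) + c_2e^(3t)cos(3t), x_2(t) = c_1e^(3t)sin(3t) - c_2e^(3t)cos(3t)

Coefficient matrix A = [[0, -6], [3, 6]].
Characteristic polynomial det(A - λI) = λ^2 - 6λ + 18 = 0.
Eigenvalues λ = 3 ± 3i (complex conjugate pair).
For λ=3+3i: an eigenvector is (1,0) - i(-1,1) = (1 + i, 0 - i).
A real fundamental pair from Re and Im of e^((3+3i)t)v: X_1 = e^(3t)(cos(3t)·(1,0) + sin(3t)·(-1,1)), X_2 = e^(3t)(sin(3t)·(1,0) - cos(3t)·(-1,1)).
General solution: c_1X_1 + c_2X_2.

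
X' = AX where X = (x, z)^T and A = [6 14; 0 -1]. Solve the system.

x(t) = -2c_1e^(-t) - c_2e^(6t), z(t) = c_1e^(-t)

Coefficient matrix A = [[6, 14], [0, -1]].
Characteristic polynomial det(A - λI) = λ^2 - 5λ - 6 = 0.
Eigenvalues λ = -1, 6.
For λ=-1: (A-λI) row 1 is [7, 14], so an eigenvector is (-2, 1).
For λ=6: (A-λI) row 1 is [0, 14], so an eigenvector is (-1, 0).
General solution: c_1e^(-t)(-2,1) + c_2e^(6t)(-1,0).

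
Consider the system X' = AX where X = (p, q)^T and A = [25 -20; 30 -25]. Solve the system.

Coefficient matrix A = [[25, -20], [30, -25]].
Characteristic polynomial det(A - λI) = λ^2 - 25 = 0.
Eigenvalues λ = -5, 5.
For λ=-5: (A-λI) row 1 is [30, -20], so an eigenvector is (2, 3).
For λ=5: (A-λI) row 1 is [20, -20], so an eigenvector is (-1, -1).
General solution: K_1e^(-5t)(2,3) + K_2e^(5t)(-1,-1).

p(t) = 2K_1e^(-5t) - K_2e^(5t), q(t) = 3K_1e^(-5t) - K_2e^(5t)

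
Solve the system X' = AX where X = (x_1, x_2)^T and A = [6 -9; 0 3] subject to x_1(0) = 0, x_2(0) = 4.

x_1(t) = -12e^(6t) + 12e^(3t), x_2(t) = 4e^(3t)

Coefficient matrix A = [[6, -9], [0, 3]].
Characteristic polynomial det(A - λI) = λ^2 - 9λ + 18 = 0.
Eigenvalues λ = 6, 3.
For λ=6: (A-λI) row 1 is [0, -9], so an eigenvector is (-1, 0).
For λ=3: (A-λI) row 1 is [3, -9], so an eigenvector is (3, 1).
General solution: c_1e^(6t)(-1,0) + c_2e^(3t)(3,1).
Applying x_1(0)=0, x_2(0)=4 gives c_1=12, c_2=4.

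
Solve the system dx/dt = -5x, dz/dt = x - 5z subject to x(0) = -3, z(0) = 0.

Coefficient matrix A = [[-5, 0], [1, -5]].
Characteristic polynomial det(A - λI) = λ^2 + 10λ + 25 = 0.
Single eigenvalue λ = -5 with algebraic multiplicity 2.
Eigenvector v = (0,1); generalized eigenvector w with (A-λI)w=v is (1,3).
General solution: e^(-5t)[C_1·v + C_2·(t·v + w)].
Applying x(0)=-3, z(0)=0 gives C_1=9, C_2=-3.

x(t) = -3e^(-5t), z(t) = -3te^(-5t)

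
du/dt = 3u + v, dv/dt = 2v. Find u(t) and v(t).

Coefficient matrix A = [[3, 1], [0, 2]].
Characteristic polynomial det(A - λI) = λ^2 - 5λ + 6 = 0.
Eigenvalues λ = 2, 3.
For λ=2: (A-λI) row 1 is [1, 1], so an eigenvector is (1, -1).
For λ=3: (A-λI) row 1 is [0, 1], so an eigenvector is (-1, 0).
General solution: c_1e^(2t)(1,-1) + c_2e^(3t)(-1,0).

u(t) = c_1e^(2t) - c_2e^(3t), v(t) = -c_1e^(2t)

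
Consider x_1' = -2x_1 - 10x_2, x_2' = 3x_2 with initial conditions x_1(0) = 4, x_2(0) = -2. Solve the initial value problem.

x_1(t) = 4e^(3t), x_2(t) = -2e^(3t)

Coefficient matrix A = [[-2, -10], [0, 3]].
Characteristic polynomial det(A - λI) = λ^2 - λ - 6 = 0.
Eigenvalues λ = 3, -2.
For λ=3: (A-λI) row 1 is [-5, -10], so an eigenvector is (-2, 1).
For λ=-2: (A-λI) row 1 is [0, -10], so an eigenvector is (-1, 0).
General solution: C_1e^(3t)(-2,1) + C_2e^(-2t)(-1,0).
Applying x_1(0)=4, x_2(0)=-2 gives C_1=-2, C_2=0.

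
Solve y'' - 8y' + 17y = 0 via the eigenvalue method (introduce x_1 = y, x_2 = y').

Let x_1 = y, x_2 = y'. Then x_1' = x_2 and x_2' = -17x_1 + 8x_2.
A = [[0,1],[-17,8]]; det(A-λI) = λ^2 - 8λ + 17.
Eigenvalues λ = 4 ± i.

y(t) = K_1e^(4t)cos(t) + K_2e^(4t)sin(t)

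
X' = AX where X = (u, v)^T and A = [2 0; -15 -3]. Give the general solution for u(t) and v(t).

u(t) = -C_1e^(2t), v(t) = 3C_1e^(2t) + C_2e^(-3t)

Coefficient matrix A = [[2, 0], [-15, -3]].
Characteristic polynomial det(A - λI) = λ^2 + λ - 6 = 0.
Eigenvalues λ = 2, -3.
For λ=2: (A-λI) row 2 is [-15, -5], so an eigenvector is (-1, 3).
For λ=-3: (A-λI) row 1 is [5, 0], so an eigenvector is (0, 1).
General solution: C_1e^(2t)(-1,3) + C_2e^(-3t)(0,1).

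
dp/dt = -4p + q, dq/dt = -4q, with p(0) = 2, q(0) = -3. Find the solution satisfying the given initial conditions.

p(t) = -3te^(-4t) + 2e^(-4t), q(t) = -3e^(-4t)

Coefficient matrix A = [[-4, 1], [0, -4]].
Characteristic polynomial det(A - λI) = λ^2 + 8λ + 16 = 0.
Single eigenvalue λ = -4 with algebraic multiplicity 2.
Eigenvector v = (1,0); generalized eigenvector w with (A-λI)w=v is (-1,1).
General solution: e^(-4t)[c_1·v + c_2·(t·v + w)].
Applying p(0)=2, q(0)=-3 gives c_1=-1, c_2=-3.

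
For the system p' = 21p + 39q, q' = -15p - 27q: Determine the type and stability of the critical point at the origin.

A = [[21,39],[-15,-27]]; det(A-λI) = λ^2 + 6λ + 18.
λ = -3 ± 3i: negative real part.

stable spiral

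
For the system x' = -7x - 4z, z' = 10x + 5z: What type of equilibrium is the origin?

A = [[-7,-4],[10,5]]; det(A-λI) = λ^2 + 2λ + 5.
λ = -1 ± 2i: negative real part.

stable spiral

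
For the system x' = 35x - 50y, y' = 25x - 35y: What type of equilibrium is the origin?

center

A = [[35,-50],[25,-35]]; det(A-λI) = λ^2 + 25.
λ = 0 ± 5i: zero real part.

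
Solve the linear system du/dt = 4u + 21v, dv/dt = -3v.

Coefficient matrix A = [[4, 21], [0, -3]].
Characteristic polynomial det(A - λI) = λ^2 - λ - 12 = 0.
Eigenvalues λ = 4, -3.
For λ=4: (A-λI) row 1 is [0, 21], so an eigenvector is (-1, 0).
For λ=-3: (A-λI) row 1 is [7, 21], so an eigenvector is (3, -1).
General solution: c_1e^(4t)(-1,0) + c_2e^(-3t)(3,-1).

u(t) = -c_1e^(4t) + 3c_2e^(-3t), v(t) = -c_2e^(-3t)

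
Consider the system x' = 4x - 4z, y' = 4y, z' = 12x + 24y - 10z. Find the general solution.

x(t) = K_1e^(-4t) - 2K_2e^(4t) - 2K_3e^(-2t), y(t) = K_2e^(4t), z(t) = 2K_1e^(-4t) - 3K_3e^(-2t)

Coefficient matrix A = [[4, 0, -4], [0, 4, 0], [12, 24, -10]].
det(A - λI) = 0 gives eigenvalues λ = -4, 4, -2.
For λ=-4: eigenvector (1,0,2).
For λ=4: eigenvector (-2,1,0).
For λ=-2: eigenvector (-2,0,-3).
General solution: K_1e^(-4t)(1,0,2) + K_2e^(4t)(-2,1,0) + K_3e^(-2t)(-2,0,-3).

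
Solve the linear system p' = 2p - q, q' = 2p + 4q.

p(t) = -c_1e^(3t)sin(t) + c_2e^(3t)cos(t), q(t) = c_1e^(3t)sin(t) + c_1e^(3t)cos(t) + c_2e^(3t)sin(t) - c_2e^(3t)cos(t)

Coefficient matrix A = [[2, -1], [2, 4]].
Characteristic polynomial det(A - λI) = λ^2 - 6λ + 10 = 0.
Eigenvalues λ = 3 ± i (complex conjugate pair).
For λ=3+i: an eigenvector is (0,1) - i(-1,1) = (0 + i, 1 - i).
A real fundamental pair from Re and Im of e^((3+i)t)v: X_1 = e^(3t)(cos(t)·(0,1) + sin(t)·(-1,1)), X_2 = e^(3t)(sin(t)·(0,1) - cos(t)·(-1,1)).
General solution: c_1X_1 + c_2X_2.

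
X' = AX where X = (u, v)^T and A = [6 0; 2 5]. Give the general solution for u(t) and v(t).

Coefficient matrix A = [[6, 0], [2, 5]].
Characteristic polynomial det(A - λI) = λ^2 - 11λ + 30 = 0.
Eigenvalues λ = 5, 6.
For λ=5: (A-λI) row 1 is [1, 0], so an eigenvector is (0, 1).
For λ=6: (A-λI) row 2 is [2, -1], so an eigenvector is (1, 2).
General solution: C_1e^(5t)(0,1) + C_2e^(6t)(1,2).

u(t) = C_2e^(6t), v(t) = C_1e^(5t) + 2C_2e^(6t)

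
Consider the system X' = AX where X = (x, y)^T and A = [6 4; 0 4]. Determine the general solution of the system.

x(t) = 2K_1e^(4t) + K_2e^(6t), y(t) = -K_1e^(4t)

Coefficient matrix A = [[6, 4], [0, 4]].
Characteristic polynomial det(A - λI) = λ^2 - 10λ + 24 = 0.
Eigenvalues λ = 4, 6.
For λ=4: (A-λI) row 1 is [2, 4], so an eigenvector is (2, -1).
For λ=6: (A-λI) row 1 is [0, 4], so an eigenvector is (1, 0).
General solution: K_1e^(4t)(2,-1) + K_2e^(6t)(1,0).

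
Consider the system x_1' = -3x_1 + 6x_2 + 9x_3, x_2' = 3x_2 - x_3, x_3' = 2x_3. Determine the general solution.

x_1(t) = 3K_1e^(2t) - K_2e^(-3t) - K_3e^(3t), x_2(t) = K_1e^(2t) - K_3e^(3t), x_3(t) = K_1e^(2t)

Coefficient matrix A = [[-3, 6, 9], [0, 3, -1], [0, 0, 2]].
det(A - λI) = 0 gives eigenvalues λ = 2, -3, 3.
For λ=2: eigenvector (3,1,1).
For λ=-3: eigenvector (-1,0,0).
For λ=3: eigenvector (-1,-1,0).
General solution: K_1e^(2t)(3,1,1) + K_2e^(-3t)(-1,0,0) + K_3e^(3t)(-1,-1,0).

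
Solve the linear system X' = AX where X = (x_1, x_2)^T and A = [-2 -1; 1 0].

x_1(t) = -K_1e^(-t) - K_2te^(-t) - 2K_2e^(-t), x_2(t) = K_1e^(-t) + K_2te^(-t) + 3K_2e^(-t)

Coefficient matrix A = [[-2, -1], [1, 0]].
Characteristic polynomial det(A - λI) = λ^2 + 2λ + 1 = 0.
Single eigenvalue λ = -1 with algebraic multiplicity 2.
Eigenvector v = (-1,1); generalized eigenvector w with (A-λI)w=v is (-2,3).
General solution: e^(-t)[K_1·v + K_2·(t·v + w)].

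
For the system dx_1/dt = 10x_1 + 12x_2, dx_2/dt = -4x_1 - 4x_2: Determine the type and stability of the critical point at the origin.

A = [[10,12],[-4,-4]]; det(A-λI) = λ^2 - 6λ + 8.
λ = 4, 2: both positive.

unstable node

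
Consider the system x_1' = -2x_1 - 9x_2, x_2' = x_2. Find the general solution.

x_1(t) = 3C_1e^(t) + C_2e^(-2t), x_2(t) = -C_1e^(t)

Coefficient matrix A = [[-2, -9], [0, 1]].
Characteristic polynomial det(A - λI) = λ^2 + λ - 2 = 0.
Eigenvalues λ = 1, -2.
For λ=1: (A-λI) row 1 is [-3, -9], so an eigenvector is (3, -1).
For λ=-2: (A-λI) row 1 is [0, -9], so an eigenvector is (1, 0).
General solution: C_1e^(t)(3,-1) + C_2e^(-2t)(1,0).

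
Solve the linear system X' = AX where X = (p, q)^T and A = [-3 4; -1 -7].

p(t) = -2c_1e^(-5t) - 2c_2te^(-5t) - 3c_2e^(-5t), q(t) = c_1e^(-5t) + c_2te^(-5t) + c_2e^(-5t)

Coefficient matrix A = [[-3, 4], [-1, -7]].
Characteristic polynomial det(A - λI) = λ^2 + 10λ + 25 = 0.
Single eigenvalue λ = -5 with algebraic multiplicity 2.
Eigenvector v = (-2,1); generalized eigenvector w with (A-λI)w=v is (-3,1).
General solution: e^(-5t)[c_1·v + c_2·(t·v + w)].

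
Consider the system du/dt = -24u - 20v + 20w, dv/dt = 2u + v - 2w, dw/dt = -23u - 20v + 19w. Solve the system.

u(t) = K_1e^(-4t) + 4K_3e^(t), v(t) = K_2e^(-t) - K_3e^(t), w(t) = K_1e^(-4t) + K_2e^(-t) + 4K_3e^(t)

Coefficient matrix A = [[-24, -20, 20], [2, 1, -2], [-23, -20, 19]].
det(A - λI) = 0 gives eigenvalues λ = -4, -1, 1.
For λ=-4: eigenvector (1,0,1).
For λ=-1: eigenvector (0,1,1).
For λ=1: eigenvector (4,-1,4).
General solution: K_1e^(-4t)(1,0,1) + K_2e^(-t)(0,1,1) + K_3e^(t)(4,-1,4).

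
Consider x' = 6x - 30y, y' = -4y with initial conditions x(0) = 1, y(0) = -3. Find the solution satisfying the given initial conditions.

Coefficient matrix A = [[6, -30], [0, -4]].
Characteristic polynomial det(A - λI) = λ^2 - 2λ - 24 = 0.
Eigenvalues λ = 6, -4.
For λ=6: (A-λI) row 1 is [0, -30], so an eigenvector is (-1, 0).
For λ=-4: (A-λI) row 1 is [10, -30], so an eigenvector is (-3, -1).
General solution: c_1e^(6t)(-1,0) + c_2e^(-4t)(-3,-1).
Applying x(0)=1, y(0)=-3 gives c_1=-10, c_2=3.

x(t) = 10e^(6t) - 9e^(-4t), y(t) = -3e^(-4t)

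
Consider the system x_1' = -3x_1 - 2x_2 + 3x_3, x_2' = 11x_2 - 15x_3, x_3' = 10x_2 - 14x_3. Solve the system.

x_1(t) = c_1e^(-3t) + c_3e^(-4t), x_2(t) = -3c_2e^(t) - c_3e^(-4t), x_3(t) = -2c_2e^(t) - c_3e^(-4t)

Coefficient matrix A = [[-3, -2, 3], [0, 11, -15], [0, 10, -14]].
det(A - λI) = 0 gives eigenvalues λ = -3, 1, -4.
For λ=-3: eigenvector (1,0,0).
For λ=1: eigenvector (0,-3,-2).
For λ=-4: eigenvector (1,-1,-1).
General solution: c_1e^(-3t)(1,0,0) + c_2e^(t)(0,-3,-2) + c_3e^(-4t)(1,-1,-1).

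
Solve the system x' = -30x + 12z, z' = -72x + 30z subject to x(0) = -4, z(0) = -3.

Coefficient matrix A = [[-30, 12], [-72, 30]].
Characteristic polynomial det(A - λI) = λ^2 - 36 = 0.
Eigenvalues λ = 6, -6.
For λ=6: (A-λI) row 1 is [-36, 12], so an eigenvector is (-1, -3).
For λ=-6: (A-λI) row 1 is [-24, 12], so an eigenvector is (-1, -2).
General solution: C_1e^(6t)(-1,-3) + C_2e^(-6t)(-1,-2).
Applying x(0)=-4, z(0)=-3 gives C_1=-5, C_2=9.

x(t) = 5e^(6t) - 9e^(-6t), z(t) = 15e^(6t) - 18e^(-6t)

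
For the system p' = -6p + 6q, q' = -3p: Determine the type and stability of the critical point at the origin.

stable spiral

A = [[-6,6],[-3,0]]; det(A-λI) = λ^2 + 6λ + 18.
λ = -3 ± 3i: negative real part.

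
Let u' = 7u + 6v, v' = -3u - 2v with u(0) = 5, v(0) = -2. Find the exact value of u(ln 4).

1532

A = [[7,6],[-3,-2]]; eigenvalues λ = 1, 4.
Eigenvectors: (1,-1) for λ=1, (-2,1) for λ=4.
From the initial condition, c_1 = -1, c_2 = -3.
u(ln 4) = (-1)(4^1)(1) + (-3)(4^4)(-2) = 1532.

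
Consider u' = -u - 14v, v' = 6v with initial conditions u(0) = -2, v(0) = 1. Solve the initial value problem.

u(t) = -2e^(6t), v(t) = e^(6t)

Coefficient matrix A = [[-1, -14], [0, 6]].
Characteristic polynomial det(A - λI) = λ^2 - 5λ - 6 = 0.
Eigenvalues λ = 6, -1.
For λ=6: (A-λI) row 1 is [-7, -14], so an eigenvector is (2, -1).
For λ=-1: (A-λI) row 1 is [0, -14], so an eigenvector is (-1, 0).
General solution: C_1e^(6t)(2,-1) + C_2e^(-t)(-1,0).
Applying u(0)=-2, v(0)=1 gives C_1=-1, C_2=0.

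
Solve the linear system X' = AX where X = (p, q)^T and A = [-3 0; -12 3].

Coefficient matrix A = [[-3, 0], [-12, 3]].
Characteristic polynomial det(A - λI) = λ^2 - 9 = 0.
Eigenvalues λ = 3, -3.
For λ=3: (A-λI) row 1 is [-6, 0], so an eigenvector is (0, 1).
For λ=-3: (A-λI) row 2 is [-12, 6], so an eigenvector is (1, 2).
General solution: C_1e^(3t)(0,1) + C_2e^(-3t)(1,2).

p(t) = C_2e^(-3t), q(t) = C_1e^(3t) + 2C_2e^(-3t)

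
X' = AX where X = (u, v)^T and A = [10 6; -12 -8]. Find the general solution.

Coefficient matrix A = [[10, 6], [-12, -8]].
Characteristic polynomial det(A - λI) = λ^2 - 2λ - 8 = 0.
Eigenvalues λ = -2, 4.
For λ=-2: (A-λI) row 1 is [12, 6], so an eigenvector is (-1, 2).
For λ=4: (A-λI) row 1 is [6, 6], so an eigenvector is (-1, 1).
General solution: K_1e^(-2t)(-1,2) + K_2e^(4t)(-1,1).

u(t) = -K_1e^(-2t) - K_2e^(4t), v(t) = 2K_1e^(-2t) + K_2e^(4t)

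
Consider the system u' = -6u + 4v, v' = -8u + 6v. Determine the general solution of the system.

Coefficient matrix A = [[-6, 4], [-8, 6]].
Characteristic polynomial det(A - λI) = λ^2 - 4 = 0.
Eigenvalues λ = 2, -2.
For λ=2: (A-λI) row 1 is [-8, 4], so an eigenvector is (-1, -2).
For λ=-2: (A-λI) row 1 is [-4, 4], so an eigenvector is (-1, -1).
General solution: C_1e^(2t)(-1,-2) + C_2e^(-2t)(-1,-1).

u(t) = -C_1e^(2t) - C_2e^(-2t), v(t) = -2C_1e^(2t) - C_2e^(-2t)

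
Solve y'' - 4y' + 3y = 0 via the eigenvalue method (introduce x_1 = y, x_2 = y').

Let x_1 = y, x_2 = y'. Then x_1' = x_2 and x_2' = -3x_1 + 4x_2.
A = [[0,1],[-3,4]]; det(A-λI) = λ^2 - 4λ + 3.
Eigenvalues λ = 3, 1 with eigenvectors (1,3), (1,1).

y(t) = C_1e^(3t) + C_2e^(t)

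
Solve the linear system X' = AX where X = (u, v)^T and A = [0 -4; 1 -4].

Coefficient matrix A = [[0, -4], [1, -4]].
Characteristic polynomial det(A - λI) = λ^2 + 4λ + 4 = 0.
Single eigenvalue λ = -2 with algebraic multiplicity 2.
Eigenvector v = (-2,-1); generalized eigenvector w with (A-λI)w=v is (1,1).
General solution: e^(-2t)[C_1·v + C_2·(t·v + w)].

u(t) = -2C_1e^(-2t) - 2C_2te^(-2t) + C_2e^(-2t), v(t) = -C_1e^(-2t) - C_2te^(-2t) + C_2e^(-2t)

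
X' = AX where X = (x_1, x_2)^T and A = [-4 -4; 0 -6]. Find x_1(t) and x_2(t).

x_1(t) = -C_1e^(-4t) + 2C_2e^(-6t), x_2(t) = C_2e^(-6t)

Coefficient matrix A = [[-4, -4], [0, -6]].
Characteristic polynomial det(A - λI) = λ^2 + 10λ + 24 = 0.
Eigenvalues λ = -4, -6.
For λ=-4: (A-λI) row 1 is [0, -4], so an eigenvector is (-1, 0).
For λ=-6: (A-λI) row 1 is [2, -4], so an eigenvector is (2, 1).
General solution: C_1e^(-4t)(-1,0) + C_2e^(-6t)(2,1).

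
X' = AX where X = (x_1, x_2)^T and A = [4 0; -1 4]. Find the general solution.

x_1(t) = K_2e^(4t), x_2(t) = -K_1e^(4t) - K_2te^(4t) - 3K_2e^(4t)

Coefficient matrix A = [[4, 0], [-1, 4]].
Characteristic polynomial det(A - λI) = λ^2 - 8λ + 16 = 0.
Single eigenvalue λ = 4 with algebraic multiplicity 2.
Eigenvector v = (0,-1); generalized eigenvector w with (A-λI)w=v is (1,-3).
General solution: e^(4t)[K_1·v + K_2·(t·v + w)].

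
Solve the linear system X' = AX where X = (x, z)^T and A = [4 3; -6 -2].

Coefficient matrix A = [[4, 3], [-6, -2]].
Characteristic polynomial det(A - λI) = λ^2 - 2λ + 10 = 0.
Eigenvalues λ = 1 ± 3i (complex conjugate pair).
For λ=1+3i: an eigenvector is (-1,1) - i(0,1) = (-1, 1 - i).
A real fundamental pair from Re and Im of e^((1+3i)t)v: X_1 = e^(t)(cos(3t)·(-1,1) + sin(3t)·(0,1)), X_2 = e^(t)(sin(3t)·(-1,1) - cos(3t)·(0,1)).
General solution: c_1X_1 + c_2X_2.

x(t) = -c_1e^(t)cos(3t) - c_2e^(t)sin(3t), z(t) = c_1e^(t)sin(3t) + c_1e^(t)cos(3t) + c_2e^(t)sin(3t) - c_2e^(t)cos(3t)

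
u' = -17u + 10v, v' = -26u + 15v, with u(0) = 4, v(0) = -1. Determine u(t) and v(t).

Coefficient matrix A = [[-17, 10], [-26, 15]].
Characteristic polynomial det(A - λI) = λ^2 + 2λ + 5 = 0.
Eigenvalues λ = -1 ± 2i (complex conjugate pair).
For λ=-1+2i: an eigenvector is (-1,-2) - i(-2,-3) = (-1 + 2i, -2 + 3i).
A real fundamental pair from Re and Im of e^((-1+2i)t)v: X_1 = e^(-t)(cos(2t)·(-1,-2) + sin(2t)·(-2,-3)), X_2 = e^(-t)(sin(2t)·(-1,-2) - cos(2t)·(-2,-3)).
General solution: C_1X_1 + C_2X_2.
Applying u(0)=4, v(0)=-1 gives C_1=14, C_2=9.

u(t) = -37e^(-t)sin(2t) + 4e^(-t)cos(2t), v(t) = -60e^(-t)sin(2t) - e^(-t)cos(2t)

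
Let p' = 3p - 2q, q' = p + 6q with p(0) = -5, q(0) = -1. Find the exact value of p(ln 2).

32

A = [[3,-2],[1,6]]; eigenvalues λ = 5, 4.
Eigenvectors: (1,-1) for λ=5, (-2,1) for λ=4.
From the initial condition, c_1 = 7, c_2 = 6.
p(ln 2) = (7)(2^5)(1) + (6)(2^4)(-2) = 32.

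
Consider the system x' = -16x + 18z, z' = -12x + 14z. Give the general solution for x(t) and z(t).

Coefficient matrix A = [[-16, 18], [-12, 14]].
Characteristic polynomial det(A - λI) = λ^2 + 2λ - 8 = 0.
Eigenvalues λ = -4, 2.
For λ=-4: (A-λI) row 1 is [-12, 18], so an eigenvector is (-3, -2).
For λ=2: (A-λI) row 1 is [-18, 18], so an eigenvector is (1, 1).
General solution: C_1e^(-4t)(-3,-2) + C_2e^(2t)(1,1).

x(t) = -3C_1e^(-4t) + C_2e^(2t), z(t) = -2C_1e^(-4t) + C_2e^(2t)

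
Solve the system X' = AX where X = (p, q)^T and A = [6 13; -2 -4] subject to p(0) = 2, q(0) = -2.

p(t) = -16e^(t)sin(t) + 2e^(t)cos(t), q(t) = 6e^(t)sin(t) - 2e^(t)cos(t)

Coefficient matrix A = [[6, 13], [-2, -4]].
Characteristic polynomial det(A - λI) = λ^2 - 2λ + 2 = 0.
Eigenvalues λ = 1 ± i (complex conjugate pair).
For λ=1+i: an eigenvector is (-3,1) - i(-2,1) = (-3 + 2i, 1 - i).
A real fundamental pair from Re and Im of e^((1+i)t)v: X_1 = e^(t)(cos(t)·(-3,1) + sin(t)·(-2,1)), X_2 = e^(t)(sin(t)·(-3,1) - cos(t)·(-2,1)).
General solution: C_1X_1 + C_2X_2.
Applying p(0)=2, q(0)=-2 gives C_1=2, C_2=4.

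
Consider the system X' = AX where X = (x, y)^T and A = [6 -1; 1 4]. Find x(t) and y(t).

x(t) = -C_1e^(5t) - C_2te^(5t) - 3C_2e^(5t), y(t) = -C_1e^(5t) - C_2te^(5t) - 2C_2e^(5t)

Coefficient matrix A = [[6, -1], [1, 4]].
Characteristic polynomial det(A - λI) = λ^2 - 10λ + 25 = 0.
Single eigenvalue λ = 5 with algebraic multiplicity 2.
Eigenvector v = (-1,-1); generalized eigenvector w with (A-λI)w=v is (-3,-2).
General solution: e^(5t)[C_1·v + C_2·(t·v + w)].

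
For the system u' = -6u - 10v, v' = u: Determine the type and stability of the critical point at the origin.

A = [[-6,-10],[1,0]]; det(A-λI) = λ^2 + 6λ + 10.
λ = -3 ± i: negative real part.

stable spiral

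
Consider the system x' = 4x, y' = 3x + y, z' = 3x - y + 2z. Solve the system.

x(t) = C_1e^(4t), y(t) = C_1e^(4t) + C_2e^(t), z(t) = C_1e^(4t) + C_2e^(t) - C_3e^(2t)

Coefficient matrix A = [[4, 0, 0], [3, 1, 0], [3, -1, 2]].
det(A - λI) = 0 gives eigenvalues λ = 4, 1, 2.
For λ=4: eigenvector (1,1,1).
For λ=1: eigenvector (0,1,1).
For λ=2: eigenvector (0,0,-1).
General solution: C_1e^(4t)(1,1,1) + C_2e^(t)(0,1,1) + C_3e^(2t)(0,0,-1).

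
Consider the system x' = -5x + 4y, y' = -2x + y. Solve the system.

Coefficient matrix A = [[-5, 4], [-2, 1]].
Characteristic polynomial det(A - λI) = λ^2 + 4λ + 3 = 0.
Eigenvalues λ = -3, -1.
For λ=-3: (A-λI) row 1 is [-2, 4], so an eigenvector is (2, 1).
For λ=-1: (A-λI) row 1 is [-4, 4], so an eigenvector is (1, 1).
General solution: K_1e^(-3t)(2,1) + K_2e^(-t)(1,1).

x(t) = 2K_1e^(-3t) + K_2e^(-t), y(t) = K_1e^(-3t) + K_2e^(-t)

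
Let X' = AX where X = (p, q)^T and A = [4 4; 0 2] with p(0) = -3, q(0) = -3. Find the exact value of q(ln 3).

A = [[4,4],[0,2]]; eigenvalues λ = 4, 2.
Eigenvectors: (-1,0) for λ=4, (-2,1) for λ=2.
From the initial condition, c_1 = 9, c_2 = -3.
q(ln 3) = (9)(3^4)(0) + (-3)(3^2)(1) = -27.

-27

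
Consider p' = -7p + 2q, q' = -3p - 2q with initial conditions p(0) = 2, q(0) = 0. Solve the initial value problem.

p(t) = -4e^(-4t) + 6e^(-5t), q(t) = -6e^(-4t) + 6e^(-5t)

Coefficient matrix A = [[-7, 2], [-3, -2]].
Characteristic polynomial det(A - λI) = λ^2 + 9λ + 20 = 0.
Eigenvalues λ = -5, -4.
For λ=-5: (A-λI) row 1 is [-2, 2], so an eigenvector is (-1, -1).
For λ=-4: (A-λI) row 1 is [-3, 2], so an eigenvector is (-2, -3).
General solution: c_1e^(-5t)(-1,-1) + c_2e^(-4t)(-2,-3).
Applying p(0)=2, q(0)=0 gives c_1=-6, c_2=2.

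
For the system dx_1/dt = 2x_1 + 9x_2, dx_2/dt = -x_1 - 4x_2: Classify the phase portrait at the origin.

stable improper node

A = [[2,9],[-1,-4]]; det(A-λI) = λ^2 + 2λ + 1.
repeated λ = -1 with a single eigenvector.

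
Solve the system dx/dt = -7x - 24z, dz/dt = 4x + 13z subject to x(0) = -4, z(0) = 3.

x(t) = -10e^(5t) + 6e^(t), z(t) = 5e^(5t) - 2e^(t)

Coefficient matrix A = [[-7, -24], [4, 13]].
Characteristic polynomial det(A - λI) = λ^2 - 6λ + 5 = 0.
Eigenvalues λ = 5, 1.
For λ=5: (A-λI) row 1 is [-12, -24], so an eigenvector is (2, -1).
For λ=1: (A-λI) row 1 is [-8, -24], so an eigenvector is (-3, 1).
General solution: C_1e^(5t)(2,-1) + C_2e^(t)(-3,1).
Applying x(0)=-4, z(0)=3 gives C_1=-5, C_2=-2.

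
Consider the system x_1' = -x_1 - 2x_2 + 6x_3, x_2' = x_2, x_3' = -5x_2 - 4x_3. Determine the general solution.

x_1(t) = K_1e^(-t) - 4K_2e^(t) - 2K_3e^(-4t), x_2(t) = K_2e^(t), x_3(t) = -K_2e^(t) + K_3e^(-4t)

Coefficient matrix A = [[-1, -2, 6], [0, 1, 0], [0, -5, -4]].
det(A - λI) = 0 gives eigenvalues λ = -1, 1, -4.
For λ=-1: eigenvector (1,0,0).
For λ=1: eigenvector (-4,1,-1).
For λ=-4: eigenvector (-2,0,1).
General solution: K_1e^(-t)(1,0,0) + K_2e^(t)(-4,1,-1) + K_3e^(-4t)(-2,0,1).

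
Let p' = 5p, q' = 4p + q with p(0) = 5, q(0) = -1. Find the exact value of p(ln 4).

5120

A = [[5,0],[4,1]]; eigenvalues λ = 1, 5.
Eigenvectors: (0,1) for λ=1, (-1,-1) for λ=5.
From the initial condition, c_1 = -6, c_2 = -5.
p(ln 4) = (-6)(4^1)(0) + (-5)(4^5)(-1) = 5120.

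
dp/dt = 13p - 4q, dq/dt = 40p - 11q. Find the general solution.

p(t) = -C_1e^(t)cos(4t) - C_2e^(t)sin(4t), q(t) = -C_1e^(t)sin(4t) - 3C_1e^(t)cos(4t) - 3C_2e^(t)sin(4t) + C_2e^(t)cos(4t)

Coefficient matrix A = [[13, -4], [40, -11]].
Characteristic polynomial det(A - λI) = λ^2 - 2λ + 17 = 0.
Eigenvalues λ = 1 ± 4i (complex conjugate pair).
For λ=1+4i: an eigenvector is (-1,-3) - i(0,-1) = (-1, -3 + i).
A real fundamental pair from Re and Im of e^((1+4i)t)v: X_1 = e^(t)(cos(4t)·(-1,-3) + sin(4t)·(0,-1)), X_2 = e^(t)(sin(4t)·(-1,-3) - cos(4t)·(0,-1)).
General solution: C_1X_1 + C_2X_2.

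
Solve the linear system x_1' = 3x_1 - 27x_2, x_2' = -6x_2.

Coefficient matrix A = [[3, -27], [0, -6]].
Characteristic polynomial det(A - λI) = λ^2 + 3λ - 18 = 0.
Eigenvalues λ = -6, 3.
For λ=-6: (A-λI) row 1 is [9, -27], so an eigenvector is (-3, -1).
For λ=3: (A-λI) row 1 is [0, -27], so an eigenvector is (1, 0).
General solution: C_1e^(-6t)(-3,-1) + C_2e^(3t)(1,0).

x_1(t) = -3C_1e^(-6t) + C_2e^(3t), x_2(t) = -C_1e^(-6t)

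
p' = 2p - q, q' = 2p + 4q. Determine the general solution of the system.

p(t) = -c_1e^(3t)cos(t) - c_2e^(3t)sin(t), q(t) = -c_1e^(3t)sin(t) + c_1e^(3t)cos(t) + c_2e^(3t)sin(t) + c_2e^(3t)cos(t)

Coefficient matrix A = [[2, -1], [2, 4]].
Characteristic polynomial det(A - λI) = λ^2 - 6λ + 10 = 0.
Eigenvalues λ = 3 ± i (complex conjugate pair).
For λ=3+i: an eigenvector is (-1,1) - i(0,-1) = (-1, 1 + i).
A real fundamental pair from Re and Im of e^((3+i)t)v: X_1 = e^(3t)(cos(t)·(-1,1) + sin(t)·(0,-1)), X_2 = e^(3t)(sin(t)·(-1,1) - cos(t)·(0,-1)).
General solution: c_1X_1 + c_2X_2.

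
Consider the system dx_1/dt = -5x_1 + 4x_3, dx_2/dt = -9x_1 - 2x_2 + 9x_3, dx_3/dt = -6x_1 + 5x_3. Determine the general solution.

x_1(t) = C_2e^(-t) + 2C_3e^(t), x_2(t) = C_1e^(-2t) + 3C_3e^(t), x_3(t) = C_2e^(-t) + 3C_3e^(t)

Coefficient matrix A = [[-5, 0, 4], [-9, -2, 9], [-6, 0, 5]].
det(A - λI) = 0 gives eigenvalues λ = -2, -1, 1.
For λ=-2: eigenvector (0,1,0).
For λ=-1: eigenvector (1,0,1).
For λ=1: eigenvector (2,3,3).
General solution: C_1e^(-2t)(0,1,0) + C_2e^(-t)(1,0,1) + C_3e^(t)(2,3,3).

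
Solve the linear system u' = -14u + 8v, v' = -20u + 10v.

Coefficient matrix A = [[-14, 8], [-20, 10]].
Characteristic polynomial det(A - λI) = λ^2 + 4λ + 20 = 0.
Eigenvalues λ = -2 ± 4i (complex conjugate pair).
For λ=-2+4i: an eigenvector is (-1,-1) - i(1,2) = (-1 - i, -1 - 2i).
A real fundamental pair from Re and Im of e^((-2+4i)t)v: X_1 = e^(-2t)(cos(4t)·(-1,-1) + sin(4t)·(1,2)), X_2 = e^(-2t)(sin(4t)·(-1,-1) - cos(4t)·(1,2)).
General solution: C_1X_1 + C_2X_2.

u(t) = C_1e^(-2t)sin(4t) - C_1e^(-2t)cos(4t) - C_2e^(-2t)sin(4t) - C_2e^(-2t)cos(4t), v(t) = 2C_1e^(-2t)sin(4t) - C_1e^(-2t)cos(4t) - C_2e^(-2t)sin(4t) - 2C_2e^(-2t)cos(4t)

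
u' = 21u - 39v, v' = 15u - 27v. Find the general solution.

u(t) = 3c_1e^(-3t)sin(3t) + 2c_1e^(-3t)cos(3t) + 2c_2e^(-3t)sin(3t) - 3c_2e^(-3t)cos(3t), v(t) = 2c_1e^(-3t)sin(3t) + c_1e^(-3t)cos(3t) + c_2e^(-3t)sin(3t) - 2c_2e^(-3t)cos(3t)

Coefficient matrix A = [[21, -39], [15, -27]].
Characteristic polynomial det(A - λI) = λ^2 + 6λ + 18 = 0.
Eigenvalues λ = -3 ± 3i (complex conjugate pair).
For λ=-3+3i: an eigenvector is (2,1) - i(3,2) = (2 - 3i, 1 - 2i).
A real fundamental pair from Re and Im of e^((-3+3i)t)v: X_1 = e^(-3t)(cos(3t)·(2,1) + sin(3t)·(3,2)), X_2 = e^(-3t)(sin(3t)·(2,1) - cos(3t)·(3,2)).
General solution: c_1X_1 + c_2X_2.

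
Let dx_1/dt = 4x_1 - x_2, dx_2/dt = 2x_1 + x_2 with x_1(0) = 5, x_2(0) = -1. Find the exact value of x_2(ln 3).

189

A = [[4,-1],[2,1]]; eigenvalues λ = 3, 2.
Eigenvectors: (-1,-1) for λ=3, (-1,-2) for λ=2.
From the initial condition, c_1 = -11, c_2 = 6.
x_2(ln 3) = (-11)(3^3)(-1) + (6)(3^2)(-2) = 189.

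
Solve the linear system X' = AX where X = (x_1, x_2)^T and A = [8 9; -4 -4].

x_1(t) = -3C_1e^(2t) - 3C_2te^(2t) + C_2e^(2t), x_2(t) = 2C_1e^(2t) + 2C_2te^(2t) - C_2e^(2t)

Coefficient matrix A = [[8, 9], [-4, -4]].
Characteristic polynomial det(A - λI) = λ^2 - 4λ + 4 = 0.
Single eigenvalue λ = 2 with algebraic multiplicity 2.
Eigenvector v = (-3,2); generalized eigenvector w with (A-λI)w=v is (1,-1).
General solution: e^(2t)[C_1·v + C_2·(t·v + w)].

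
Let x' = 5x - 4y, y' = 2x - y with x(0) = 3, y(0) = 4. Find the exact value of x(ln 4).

A = [[5,-4],[2,-1]]; eigenvalues λ = 3, 1.
Eigenvectors: (-2,-1) for λ=3, (-1,-1) for λ=1.
From the initial condition, c_1 = 1, c_2 = -5.
x(ln 4) = (1)(4^3)(-2) + (-5)(4^1)(-1) = -108.

-108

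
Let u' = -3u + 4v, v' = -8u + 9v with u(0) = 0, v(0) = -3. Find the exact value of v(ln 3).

-1449

A = [[-3,4],[-8,9]]; eigenvalues λ = 5, 1.
Eigenvectors: (1,2) for λ=5, (-1,-1) for λ=1.
From the initial condition, c_1 = -3, c_2 = -3.
v(ln 3) = (-3)(3^5)(2) + (-3)(3^1)(-1) = -1449.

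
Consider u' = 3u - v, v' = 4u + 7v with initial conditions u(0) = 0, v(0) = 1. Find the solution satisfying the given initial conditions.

Coefficient matrix A = [[3, -1], [4, 7]].
Characteristic polynomial det(A - λI) = λ^2 - 10λ + 25 = 0.
Single eigenvalue λ = 5 with algebraic multiplicity 2.
Eigenvector v = (-1,2); generalized eigenvector w with (A-λI)w=v is (-1,3).
General solution: e^(5t)[c_1·v + c_2·(t·v + w)].
Applying u(0)=0, v(0)=1 gives c_1=-1, c_2=1.

u(t) = -te^(5t), v(t) = 2te^(5t) + e^(5t)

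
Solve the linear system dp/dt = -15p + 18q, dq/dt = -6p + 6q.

Coefficient matrix A = [[-15, 18], [-6, 6]].
Characteristic polynomial det(A - λI) = λ^2 + 9λ + 18 = 0.
Eigenvalues λ = -6, -3.
For λ=-6: (A-λI) row 1 is [-9, 18], so an eigenvector is (-2, -1).
For λ=-3: (A-λI) row 1 is [-12, 18], so an eigenvector is (-3, -2).
General solution: c_1e^(-6t)(-2,-1) + c_2e^(-3t)(-3,-2).

p(t) = -2c_1e^(-6t) - 3c_2e^(-3t), q(t) = -c_1e^(-6t) - 2c_2e^(-3t)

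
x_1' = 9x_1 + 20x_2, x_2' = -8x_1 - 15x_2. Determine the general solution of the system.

x_1(t) = K_1e^(-3t)sin(4t) + 2K_1e^(-3t)cos(4t) + 2K_2e^(-3t)sin(4t) - K_2e^(-3t)cos(4t), x_2(t) = -K_1e^(-3t)sin(4t) - K_1e^(-3t)cos(4t) - K_2e^(-3t)sin(4t) + K_2e^(-3t)cos(4t)

Coefficient matrix A = [[9, 20], [-8, -15]].
Characteristic polynomial det(A - λI) = λ^2 + 6λ + 25 = 0.
Eigenvalues λ = -3 ± 4i (complex conjugate pair).
For λ=-3+4i: an eigenvector is (2,-1) - i(1,-1) = (2 - i, -1 + i).
A real fundamental pair from Re and Im of e^((-3+4i)t)v: X_1 = e^(-3t)(cos(4t)·(2,-1) + sin(4t)·(1,-1)), X_2 = e^(-3t)(sin(4t)·(2,-1) - cos(4t)·(1,-1)).
General solution: K_1X_1 + K_2X_2.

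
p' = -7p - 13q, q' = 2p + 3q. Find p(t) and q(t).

Coefficient matrix A = [[-7, -13], [2, 3]].
Characteristic polynomial det(A - λI) = λ^2 + 4λ + 5 = 0.
Eigenvalues λ = -2 ± i (complex conjugate pair).
For λ=-2+i: an eigenvector is (2,-1) - i(3,-1) = (2 - 3i, -1 + i).
A real fundamental pair from Re and Im of e^((-2+i)t)v: X_1 = e^(-2t)(cos(t)·(2,-1) + sin(t)·(3,-1)), X_2 = e^(-2t)(sin(t)·(2,-1) - cos(t)·(3,-1)).
General solution: c_1X_1 + c_2X_2.

p(t) = 3c_1e^(-2t)sin(t) + 2c_1e^(-2t)cos(t) + 2c_2e^(-2t)sin(t) - 3c_2e^(-2t)cos(t), q(t) = -c_1e^(-2t)sin(t) - c_1e^(-2t)cos(t) - c_2e^(-2t)sin(t) + c_2e^(-2t)cos(t)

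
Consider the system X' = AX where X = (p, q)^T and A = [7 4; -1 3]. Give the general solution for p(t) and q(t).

Coefficient matrix A = [[7, 4], [-1, 3]].
Characteristic polynomial det(A - λI) = λ^2 - 10λ + 25 = 0.
Single eigenvalue λ = 5 with algebraic multiplicity 2.
Eigenvector v = (2,-1); generalized eigenvector w with (A-λI)w=v is (3,-1).
General solution: e^(5t)[K_1·v + K_2·(t·v + w)].

p(t) = 2K_1e^(5t) + 2K_2te^(5t) + 3K_2e^(5t), q(t) = -K_1e^(5t) - K_2te^(5t) - K_2e^(5t)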